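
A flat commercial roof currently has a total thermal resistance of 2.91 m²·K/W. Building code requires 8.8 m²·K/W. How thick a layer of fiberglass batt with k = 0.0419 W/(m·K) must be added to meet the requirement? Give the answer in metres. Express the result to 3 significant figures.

ΔR = 8.8 − 2.91 = 5.89 m²·K/W
L = ΔR × k = 5.89 × 0.0419 = 0.2468 m

0.247 m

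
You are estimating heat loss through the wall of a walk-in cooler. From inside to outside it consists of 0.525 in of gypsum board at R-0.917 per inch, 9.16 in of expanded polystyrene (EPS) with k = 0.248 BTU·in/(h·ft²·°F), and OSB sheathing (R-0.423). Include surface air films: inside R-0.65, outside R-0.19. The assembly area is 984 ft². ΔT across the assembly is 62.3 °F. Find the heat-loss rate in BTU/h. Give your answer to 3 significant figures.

1580 BTU/h

0.525 × 0.917 = 0.4814
9.16/0.248 = 36.94
R_total = 0.65 + 0.4814 + 36.94 + 0.423 + 0.19 = 38.68 ft²·°F·h/BTU
Q = A·ΔT/R = 984 × 62.3 / 38.68 = 1585 BTU/h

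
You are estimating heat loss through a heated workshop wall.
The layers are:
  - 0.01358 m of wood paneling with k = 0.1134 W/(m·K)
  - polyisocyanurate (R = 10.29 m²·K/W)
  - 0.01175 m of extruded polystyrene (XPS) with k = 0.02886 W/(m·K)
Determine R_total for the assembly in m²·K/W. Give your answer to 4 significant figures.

0.01358/0.1134 = 0.11975
0.01175/0.02886 = 0.40714
R_total = 0.11975 + 10.29 + 0.40714 = 10.817 m²·K/W

10.82 m²·K/W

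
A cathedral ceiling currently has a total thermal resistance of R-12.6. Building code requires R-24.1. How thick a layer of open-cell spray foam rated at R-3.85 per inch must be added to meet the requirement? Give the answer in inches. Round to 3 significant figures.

2.99 in

ΔR = 24.1 − 12.6 = 11.5 ft²·°F·h/BTU
L = ΔR / (R/in) = 11.5/3.85 = 2.987 in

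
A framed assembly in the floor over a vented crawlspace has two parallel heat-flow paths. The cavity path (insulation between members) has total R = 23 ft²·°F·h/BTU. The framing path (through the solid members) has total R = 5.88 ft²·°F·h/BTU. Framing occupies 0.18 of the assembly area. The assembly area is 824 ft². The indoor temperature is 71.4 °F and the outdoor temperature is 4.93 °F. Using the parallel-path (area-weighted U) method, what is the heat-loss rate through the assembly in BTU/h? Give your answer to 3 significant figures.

3630 BTU/h

U_eff = 0.82/23 + 0.18/5.88 = 0.03565 + 0.03061 = 0.06626
R_eff = 1/U_eff = 15.09 ft²·°F·h/BTU
Q = 824 × (71.4 − 4.93) / 15.09 = 3629 BTU/h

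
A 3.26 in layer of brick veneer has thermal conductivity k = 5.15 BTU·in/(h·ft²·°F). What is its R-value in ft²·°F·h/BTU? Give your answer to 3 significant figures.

R = L/k = 3.26/5.15 = 0.633 ft²·°F·h/BTU

0.633 ft²·°F·h/BTU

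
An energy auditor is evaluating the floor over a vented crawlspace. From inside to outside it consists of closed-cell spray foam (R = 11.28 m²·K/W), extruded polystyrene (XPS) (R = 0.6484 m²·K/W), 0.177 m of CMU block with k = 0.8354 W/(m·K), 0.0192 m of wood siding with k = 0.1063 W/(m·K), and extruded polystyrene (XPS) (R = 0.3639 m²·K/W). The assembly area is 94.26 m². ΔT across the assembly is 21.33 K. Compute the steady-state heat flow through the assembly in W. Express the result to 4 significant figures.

0.177/0.8354 = 0.21187
0.0192/0.1063 = 0.18062
R_total = 11.28 + 0.6484 + 0.21187 + 0.18062 + 0.3639 = 12.685 m²·K/W
Q = A·ΔT/R = 94.26 × 21.33 / 12.685 = 158.5 W

158.5 W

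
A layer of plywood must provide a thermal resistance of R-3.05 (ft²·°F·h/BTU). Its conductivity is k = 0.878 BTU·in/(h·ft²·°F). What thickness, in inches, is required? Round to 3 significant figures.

L = R × k = 3.05 × 0.878 = 2.678 in

2.68 in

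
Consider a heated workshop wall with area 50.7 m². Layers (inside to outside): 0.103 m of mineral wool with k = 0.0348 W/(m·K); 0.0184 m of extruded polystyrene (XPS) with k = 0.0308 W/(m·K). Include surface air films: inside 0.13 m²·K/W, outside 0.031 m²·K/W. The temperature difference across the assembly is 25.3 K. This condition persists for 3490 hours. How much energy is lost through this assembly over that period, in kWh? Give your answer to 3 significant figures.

0.103/0.0348 = 2.96
0.0184/0.0308 = 0.5974
R_total = 0.13 + 2.96 + 0.5974 + 0.031 = 3.718 m²·K/W
Q = 50.7 × 25.3 / 3.718 = 345 W
E = 345 W × 3490 h / 1000 = 1204 kWh

1200 kWh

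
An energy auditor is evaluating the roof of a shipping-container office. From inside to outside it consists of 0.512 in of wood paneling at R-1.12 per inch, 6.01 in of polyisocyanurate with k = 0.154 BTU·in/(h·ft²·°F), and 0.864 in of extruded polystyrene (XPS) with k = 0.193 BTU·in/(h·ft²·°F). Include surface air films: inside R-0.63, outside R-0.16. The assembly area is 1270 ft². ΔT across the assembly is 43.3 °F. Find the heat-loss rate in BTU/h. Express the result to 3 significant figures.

0.512 × 1.12 = 0.5734
6.01/0.154 = 39.03
0.864/0.193 = 4.477
R_total = 0.63 + 0.5734 + 39.03 + 4.477 + 0.16 = 44.87 ft²·°F·h/BTU
Q = A·ΔT/R = 1270 × 43.3 / 44.87 = 1226 BTU/h

1230 BTU/h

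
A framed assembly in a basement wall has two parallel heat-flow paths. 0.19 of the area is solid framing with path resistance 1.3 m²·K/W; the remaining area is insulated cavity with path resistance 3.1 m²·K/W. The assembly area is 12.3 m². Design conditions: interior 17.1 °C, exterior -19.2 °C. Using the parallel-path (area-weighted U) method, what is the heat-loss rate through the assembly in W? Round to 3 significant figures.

182 W

U_eff = 0.81/3.1 + 0.19/1.3 = 0.2613 + 0.1462 = 0.4074
R_eff = 1/U_eff = 2.454 m²·K/W
Q = 12.3 × (17.1 − (-19.2)) / 2.454 = 181.9 W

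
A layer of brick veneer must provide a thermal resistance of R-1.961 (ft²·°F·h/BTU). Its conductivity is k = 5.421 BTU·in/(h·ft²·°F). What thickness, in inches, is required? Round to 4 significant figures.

L = R × k = 1.961 × 5.421 = 10.631 in

10.63 in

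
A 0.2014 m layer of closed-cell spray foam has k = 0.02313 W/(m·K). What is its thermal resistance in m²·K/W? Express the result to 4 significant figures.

R = L/k = 0.2014/0.02313 = 8.7073 m²·K/W

8.707 m²·K/W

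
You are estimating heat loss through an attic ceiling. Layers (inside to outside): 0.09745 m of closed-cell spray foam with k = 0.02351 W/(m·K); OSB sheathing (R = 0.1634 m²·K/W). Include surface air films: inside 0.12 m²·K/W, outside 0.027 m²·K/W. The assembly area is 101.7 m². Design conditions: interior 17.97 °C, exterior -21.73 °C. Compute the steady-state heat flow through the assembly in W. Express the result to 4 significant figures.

906.2 W

0.09745/0.02351 = 4.145
R_total = 0.12 + 4.145 + 0.1634 + 0.027 = 4.4554 m²·K/W
Q = A·ΔT/R = 101.7 × (17.97 − (-21.73)) / 4.4554 = 906.19 W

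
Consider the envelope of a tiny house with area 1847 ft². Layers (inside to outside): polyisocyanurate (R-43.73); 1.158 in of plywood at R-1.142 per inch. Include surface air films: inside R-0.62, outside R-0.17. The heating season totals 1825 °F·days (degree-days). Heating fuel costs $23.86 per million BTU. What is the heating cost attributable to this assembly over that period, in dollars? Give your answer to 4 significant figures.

42.11 dollars

1.158 × 1.142 = 1.3224
R_total = 0.62 + 43.73 + 1.3224 + 0.17 = 45.842 ft²·°F·h/BTU
E = A × HDD × 24 / R = 1847 × 1825 × 24 / 45.842 = 1764700 BTU
Cost = 1764700/10⁶ × 23.86 = $42.106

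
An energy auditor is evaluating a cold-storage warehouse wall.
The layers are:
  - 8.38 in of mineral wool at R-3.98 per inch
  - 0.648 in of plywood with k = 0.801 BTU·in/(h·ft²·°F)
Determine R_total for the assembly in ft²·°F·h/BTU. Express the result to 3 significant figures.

34.2 ft²·°F·h/BTU

8.38 × 3.98 = 33.35
0.648/0.801 = 0.809
R_total = 33.35 + 0.809 = 34.16 ft²·°F·h/BTU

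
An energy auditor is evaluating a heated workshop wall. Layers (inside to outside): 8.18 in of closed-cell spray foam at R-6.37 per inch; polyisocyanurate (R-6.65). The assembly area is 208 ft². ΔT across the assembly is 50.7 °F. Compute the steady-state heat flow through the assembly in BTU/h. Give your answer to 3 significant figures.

8.18 × 6.37 = 52.11
R_total = 52.11 + 6.65 = 58.76 ft²·°F·h/BTU
Q = A·ΔT/R = 208 × 50.7 / 58.76 = 179.5 BTU/h

179 BTU/h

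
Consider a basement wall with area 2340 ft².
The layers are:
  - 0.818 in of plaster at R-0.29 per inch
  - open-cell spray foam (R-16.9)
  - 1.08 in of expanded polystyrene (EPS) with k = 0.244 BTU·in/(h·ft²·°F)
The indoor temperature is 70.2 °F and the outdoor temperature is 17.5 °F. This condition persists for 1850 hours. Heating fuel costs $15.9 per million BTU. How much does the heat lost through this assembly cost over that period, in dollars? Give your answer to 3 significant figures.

168 dollars

0.818 × 0.29 = 0.2372
1.08/0.244 = 4.426
R_total = 0.2372 + 16.9 + 4.426 = 21.56 ft²·°F·h/BTU
Q = 2340 × (70.2 − 17.5) / 21.56 = 5719 BTU/h
E = 5719 × 1850 = 10580000 BTU
Cost = 10580000/10⁶ × 15.9 = $168.2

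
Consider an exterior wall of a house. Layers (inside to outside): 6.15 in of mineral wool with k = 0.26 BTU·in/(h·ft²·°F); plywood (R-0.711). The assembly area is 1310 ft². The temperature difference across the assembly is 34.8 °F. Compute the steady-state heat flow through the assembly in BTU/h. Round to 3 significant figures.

1870 BTU/h

6.15/0.26 = 23.65
R_total = 23.65 + 0.711 = 24.36 ft²·°F·h/BTU
Q = A·ΔT/R = 1310 × 34.8 / 24.36 = 1871 BTU/h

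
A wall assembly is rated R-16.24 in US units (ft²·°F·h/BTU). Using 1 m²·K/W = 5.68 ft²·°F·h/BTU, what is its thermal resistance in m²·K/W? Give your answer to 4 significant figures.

R_SI = 16.24/5.68 = 2.8592

2.859 m²·K/W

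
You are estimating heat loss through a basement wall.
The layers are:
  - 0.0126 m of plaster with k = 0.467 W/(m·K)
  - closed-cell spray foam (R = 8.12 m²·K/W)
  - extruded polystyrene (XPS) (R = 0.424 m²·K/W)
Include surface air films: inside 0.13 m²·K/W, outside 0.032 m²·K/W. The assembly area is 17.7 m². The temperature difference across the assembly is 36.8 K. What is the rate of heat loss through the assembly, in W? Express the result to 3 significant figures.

0.0126/0.467 = 0.02698
R_total = 0.13 + 0.02698 + 8.12 + 0.424 + 0.032 = 8.733 m²·K/W
Q = A·ΔT/R = 17.7 × 36.8 / 8.733 = 74.59 W

74.6 W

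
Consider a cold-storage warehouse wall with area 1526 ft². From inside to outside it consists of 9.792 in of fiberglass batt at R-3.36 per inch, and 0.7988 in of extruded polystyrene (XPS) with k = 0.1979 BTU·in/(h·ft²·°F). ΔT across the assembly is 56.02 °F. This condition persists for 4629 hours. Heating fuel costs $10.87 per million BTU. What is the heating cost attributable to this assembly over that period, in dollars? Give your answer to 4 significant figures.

116.5 dollars

9.792 × 3.36 = 32.901
0.7988/0.1979 = 4.0364
R_total = 32.901 + 4.0364 = 36.938 ft²·°F·h/BTU
Q = 1526 × 56.02 / 36.938 = 2314.4 BTU/h
E = 2314.4 × 4629 = 10713000 BTU
Cost = 10713000/10⁶ × 10.87 = $116.45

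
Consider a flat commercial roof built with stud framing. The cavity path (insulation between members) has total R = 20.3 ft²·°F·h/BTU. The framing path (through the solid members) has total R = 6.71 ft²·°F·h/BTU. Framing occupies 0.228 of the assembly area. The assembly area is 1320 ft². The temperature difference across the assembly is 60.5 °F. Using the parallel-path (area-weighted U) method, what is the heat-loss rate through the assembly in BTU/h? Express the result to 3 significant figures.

5750 BTU/h

U_eff = 0.772/20.3 + 0.228/6.71 = 0.03803 + 0.03398 = 0.07201
R_eff = 1/U_eff = 13.89 ft²·°F·h/BTU
Q = 1320 × 60.5 / 13.89 = 5751 BTU/h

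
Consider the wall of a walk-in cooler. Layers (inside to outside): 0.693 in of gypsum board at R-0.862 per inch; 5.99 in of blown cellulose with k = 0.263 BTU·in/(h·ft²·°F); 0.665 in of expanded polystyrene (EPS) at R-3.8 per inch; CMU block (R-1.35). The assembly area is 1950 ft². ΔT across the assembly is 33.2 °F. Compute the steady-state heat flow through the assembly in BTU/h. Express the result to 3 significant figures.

0.693 × 0.862 = 0.5974
5.99/0.263 = 22.78
0.665 × 3.8 = 2.527
R_total = 0.5974 + 22.78 + 2.527 + 1.35 = 27.25 ft²·°F·h/BTU
Q = A·ΔT/R = 1950 × 33.2 / 27.25 = 2376 BTU/h

2380 BTU/h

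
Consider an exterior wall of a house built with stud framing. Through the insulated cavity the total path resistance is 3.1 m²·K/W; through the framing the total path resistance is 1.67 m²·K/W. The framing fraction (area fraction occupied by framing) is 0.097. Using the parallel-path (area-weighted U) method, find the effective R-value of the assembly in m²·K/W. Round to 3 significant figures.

U_eff = 0.903/3.1 + 0.097/1.67 = 0.2913 + 0.05808 = 0.3494
R_eff = 1/U_eff = 2.862 m²·K/W

2.86 m²·K/W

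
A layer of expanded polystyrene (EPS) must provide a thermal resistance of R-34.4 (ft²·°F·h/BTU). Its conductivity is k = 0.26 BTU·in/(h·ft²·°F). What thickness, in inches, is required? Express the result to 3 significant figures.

8.94 in

L = R × k = 34.4 × 0.26 = 8.944 in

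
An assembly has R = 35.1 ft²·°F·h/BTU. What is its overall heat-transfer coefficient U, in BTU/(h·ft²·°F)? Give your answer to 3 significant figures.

U = 1/R = 1/35.1 = 0.02849

0.0285 BTU/(h·ft²·°F)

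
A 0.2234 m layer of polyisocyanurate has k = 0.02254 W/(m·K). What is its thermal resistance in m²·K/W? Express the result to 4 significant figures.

R = L/k = 0.2234/0.02254 = 9.9113 m²·K/W

9.911 m²·K/W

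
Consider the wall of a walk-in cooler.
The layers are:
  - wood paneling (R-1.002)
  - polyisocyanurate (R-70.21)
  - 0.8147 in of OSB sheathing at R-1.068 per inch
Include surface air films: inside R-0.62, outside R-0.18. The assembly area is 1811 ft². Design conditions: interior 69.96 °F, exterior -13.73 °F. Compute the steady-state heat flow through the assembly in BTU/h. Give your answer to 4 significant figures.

2080 BTU/h

0.8147 × 1.068 = 0.8701
R_total = 0.62 + 1.002 + 70.21 + 0.8701 + 0.18 = 72.882 ft²·°F·h/BTU
Q = A·ΔT/R = 1811 × (69.96 − (-13.73)) / 72.882 = 2079.6 BTU/h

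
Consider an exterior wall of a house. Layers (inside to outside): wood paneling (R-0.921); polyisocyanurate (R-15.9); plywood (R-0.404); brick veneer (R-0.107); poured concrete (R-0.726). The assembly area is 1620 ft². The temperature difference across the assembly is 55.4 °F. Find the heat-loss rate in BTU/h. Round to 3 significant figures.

R_total = 0.921 + 15.9 + 0.404 + 0.107 + 0.726 = 18.06 ft²·°F·h/BTU
Q = A·ΔT/R = 1620 × 55.4 / 18.06 = 4970 BTU/h

4970 BTU/h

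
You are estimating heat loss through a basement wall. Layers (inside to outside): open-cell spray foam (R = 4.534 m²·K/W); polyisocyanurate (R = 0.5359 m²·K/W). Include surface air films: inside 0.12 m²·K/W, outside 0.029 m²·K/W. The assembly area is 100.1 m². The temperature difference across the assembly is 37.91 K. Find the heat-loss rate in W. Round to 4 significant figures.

727.1 W

R_total = 0.12 + 4.534 + 0.5359 + 0.029 = 5.2189 m²·K/W
Q = A·ΔT/R = 100.1 × 37.91 / 5.2189 = 727.12 W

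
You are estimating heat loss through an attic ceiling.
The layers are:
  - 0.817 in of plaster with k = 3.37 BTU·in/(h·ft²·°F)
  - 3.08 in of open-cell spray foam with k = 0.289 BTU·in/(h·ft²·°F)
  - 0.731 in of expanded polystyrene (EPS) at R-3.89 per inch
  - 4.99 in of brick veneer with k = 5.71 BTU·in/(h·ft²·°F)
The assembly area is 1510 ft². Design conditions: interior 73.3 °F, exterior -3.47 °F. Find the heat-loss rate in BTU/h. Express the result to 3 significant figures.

7930 BTU/h

0.817/3.37 = 0.2424
3.08/0.289 = 10.66
0.731 × 3.89 = 2.844
4.99/5.71 = 0.8739
R_total = 0.2424 + 10.66 + 2.844 + 0.8739 = 14.62 ft²·°F·h/BTU
Q = A·ΔT/R = 1510 × (73.3 − (-3.47)) / 14.62 = 7930 BTU/h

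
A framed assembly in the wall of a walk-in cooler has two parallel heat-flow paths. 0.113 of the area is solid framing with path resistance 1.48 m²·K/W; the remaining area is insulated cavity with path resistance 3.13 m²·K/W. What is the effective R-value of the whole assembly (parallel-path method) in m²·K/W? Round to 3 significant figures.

2.78 m²·K/W

U_eff = 0.887/3.13 + 0.113/1.48 = 0.2834 + 0.07635 = 0.3597
R_eff = 1/U_eff = 2.78 m²·K/W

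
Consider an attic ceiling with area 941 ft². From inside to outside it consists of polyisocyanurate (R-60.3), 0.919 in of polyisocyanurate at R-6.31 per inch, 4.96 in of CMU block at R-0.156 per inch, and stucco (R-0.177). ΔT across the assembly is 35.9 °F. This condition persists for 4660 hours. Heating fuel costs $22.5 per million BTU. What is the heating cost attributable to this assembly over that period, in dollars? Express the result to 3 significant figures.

52.8 dollars

0.919 × 6.31 = 5.799
4.96 × 0.156 = 0.7738
R_total = 60.3 + 5.799 + 0.7738 + 0.177 = 67.05 ft²·°F·h/BTU
Q = 941 × 35.9 / 67.05 = 503.8 BTU/h
E = 503.8 × 4660 = 2348000 BTU
Cost = 2348000/10⁶ × 22.5 = $52.83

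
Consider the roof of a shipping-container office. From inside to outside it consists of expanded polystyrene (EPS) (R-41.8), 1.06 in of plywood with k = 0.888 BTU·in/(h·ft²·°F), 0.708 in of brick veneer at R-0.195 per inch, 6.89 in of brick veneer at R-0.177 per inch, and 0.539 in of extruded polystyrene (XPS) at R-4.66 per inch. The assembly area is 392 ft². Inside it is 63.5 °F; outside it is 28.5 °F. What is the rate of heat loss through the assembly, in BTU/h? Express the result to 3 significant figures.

1.06/0.888 = 1.194
0.708 × 0.195 = 0.1381
6.89 × 0.177 = 1.22
0.539 × 4.66 = 2.512
R_total = 41.8 + 1.194 + 0.1381 + 1.22 + 2.512 = 46.86 ft²·°F·h/BTU
Q = A·ΔT/R = 392 × (63.5 − 28.5) / 46.86 = 292.8 BTU/h

293 BTU/h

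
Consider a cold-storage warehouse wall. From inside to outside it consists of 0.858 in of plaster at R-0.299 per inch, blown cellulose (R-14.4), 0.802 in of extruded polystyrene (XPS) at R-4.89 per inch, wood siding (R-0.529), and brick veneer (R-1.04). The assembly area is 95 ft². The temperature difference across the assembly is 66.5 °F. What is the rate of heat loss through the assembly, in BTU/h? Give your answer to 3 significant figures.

0.858 × 0.299 = 0.2565
0.802 × 4.89 = 3.922
R_total = 0.2565 + 14.4 + 3.922 + 0.529 + 1.04 = 20.15 ft²·°F·h/BTU
Q = A·ΔT/R = 95 × 66.5 / 20.15 = 313.6 BTU/h

314 BTU/h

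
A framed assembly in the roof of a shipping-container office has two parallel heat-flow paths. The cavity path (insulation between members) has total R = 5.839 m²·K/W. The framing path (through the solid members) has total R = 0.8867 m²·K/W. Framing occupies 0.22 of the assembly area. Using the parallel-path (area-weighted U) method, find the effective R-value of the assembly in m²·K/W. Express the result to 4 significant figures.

U_eff = 0.78/5.839 + 0.22/0.8867 = 0.13358 + 0.24811 = 0.3817
R_eff = 1/U_eff = 2.6199 m²·K/W

2.620 m²·K/W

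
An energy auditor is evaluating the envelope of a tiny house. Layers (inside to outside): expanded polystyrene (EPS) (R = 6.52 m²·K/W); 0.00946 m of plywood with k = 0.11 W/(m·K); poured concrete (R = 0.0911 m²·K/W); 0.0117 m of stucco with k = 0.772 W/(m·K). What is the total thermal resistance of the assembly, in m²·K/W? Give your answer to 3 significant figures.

0.00946/0.11 = 0.086
0.0117/0.772 = 0.01516
R_total = 6.52 + 0.086 + 0.0911 + 0.01516 = 6.712 m²·K/W

6.71 m²·K/W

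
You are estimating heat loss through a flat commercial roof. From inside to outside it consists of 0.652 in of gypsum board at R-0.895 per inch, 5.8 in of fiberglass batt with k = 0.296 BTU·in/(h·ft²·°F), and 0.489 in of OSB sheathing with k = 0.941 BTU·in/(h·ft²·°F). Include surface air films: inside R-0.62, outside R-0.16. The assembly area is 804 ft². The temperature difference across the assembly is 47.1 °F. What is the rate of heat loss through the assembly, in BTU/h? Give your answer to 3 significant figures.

0.652 × 0.895 = 0.5835
5.8/0.296 = 19.59
0.489/0.941 = 0.5197
R_total = 0.62 + 0.5835 + 19.59 + 0.5197 + 0.16 = 21.48 ft²·°F·h/BTU
Q = A·ΔT/R = 804 × 47.1 / 21.48 = 1763 BTU/h

1760 BTU/h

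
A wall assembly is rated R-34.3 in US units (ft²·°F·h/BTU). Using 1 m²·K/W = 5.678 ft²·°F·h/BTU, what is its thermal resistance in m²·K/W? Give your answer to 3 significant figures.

6.04 m²·K/W

R_SI = 34.3/5.678 = 6.041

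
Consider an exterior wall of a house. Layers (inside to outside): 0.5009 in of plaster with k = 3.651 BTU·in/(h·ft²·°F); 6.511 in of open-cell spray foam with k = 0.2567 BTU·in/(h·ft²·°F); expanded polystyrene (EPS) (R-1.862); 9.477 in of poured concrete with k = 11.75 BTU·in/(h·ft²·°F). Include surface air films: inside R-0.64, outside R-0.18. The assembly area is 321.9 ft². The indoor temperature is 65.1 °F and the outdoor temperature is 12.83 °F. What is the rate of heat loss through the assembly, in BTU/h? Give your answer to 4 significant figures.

0.5009/3.651 = 0.1372
6.511/0.2567 = 25.364
9.477/11.75 = 0.80655
R_total = 0.64 + 0.1372 + 25.364 + 1.862 + 0.80655 + 0.18 = 28.99 ft²·°F·h/BTU
Q = A·ΔT/R = 321.9 × (65.1 − 12.83) / 28.99 = 580.4 BTU/h

580.4 BTU/h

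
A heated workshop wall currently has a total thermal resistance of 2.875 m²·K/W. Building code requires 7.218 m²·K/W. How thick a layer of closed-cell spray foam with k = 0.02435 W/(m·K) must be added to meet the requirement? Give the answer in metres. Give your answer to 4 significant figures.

ΔR = 7.218 − 2.875 = 4.343 m²·K/W
L = ΔR × k = 4.343 × 0.02435 = 0.10575 m

0.1058 m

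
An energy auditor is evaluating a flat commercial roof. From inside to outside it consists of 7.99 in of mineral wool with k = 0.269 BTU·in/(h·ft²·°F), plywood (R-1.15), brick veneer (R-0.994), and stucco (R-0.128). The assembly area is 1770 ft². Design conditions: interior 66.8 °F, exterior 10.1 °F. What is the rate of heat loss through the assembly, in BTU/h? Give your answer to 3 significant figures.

7.99/0.269 = 29.7
R_total = 29.7 + 1.15 + 0.994 + 0.128 = 31.97 ft²·°F·h/BTU
Q = A·ΔT/R = 1770 × (66.8 − 10.1) / 31.97 = 3139 BTU/h

3140 BTU/h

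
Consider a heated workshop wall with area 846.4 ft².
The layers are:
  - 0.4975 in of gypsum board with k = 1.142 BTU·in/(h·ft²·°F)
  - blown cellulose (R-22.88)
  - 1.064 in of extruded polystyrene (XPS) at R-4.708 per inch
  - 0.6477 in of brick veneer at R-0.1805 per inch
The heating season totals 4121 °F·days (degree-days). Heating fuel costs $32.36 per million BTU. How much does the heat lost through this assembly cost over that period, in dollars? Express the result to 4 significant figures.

0.4975/1.142 = 0.43564
1.064 × 4.708 = 5.0093
0.6477 × 0.1805 = 0.11691
R_total = 0.43564 + 22.88 + 5.0093 + 0.11691 = 28.442 ft²·°F·h/BTU
E = A × HDD × 24 / R = 846.4 × 4121 × 24 / 28.442 = 2943300 BTU
Cost = 2943300/10⁶ × 32.36 = $95.245

95.24 dollars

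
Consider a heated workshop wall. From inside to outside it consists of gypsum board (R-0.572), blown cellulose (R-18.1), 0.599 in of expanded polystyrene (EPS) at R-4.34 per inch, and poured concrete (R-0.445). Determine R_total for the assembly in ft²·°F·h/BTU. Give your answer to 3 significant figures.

21.7 ft²·°F·h/BTU

0.599 × 4.34 = 2.6
R_total = 0.572 + 18.1 + 2.6 + 0.445 = 21.72 ft²·°F·h/BTU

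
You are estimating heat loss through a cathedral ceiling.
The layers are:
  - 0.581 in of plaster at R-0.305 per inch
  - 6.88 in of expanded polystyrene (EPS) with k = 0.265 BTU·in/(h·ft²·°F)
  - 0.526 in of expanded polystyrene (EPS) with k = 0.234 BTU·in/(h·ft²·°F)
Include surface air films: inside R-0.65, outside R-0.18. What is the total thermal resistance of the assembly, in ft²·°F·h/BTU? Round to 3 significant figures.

0.581 × 0.305 = 0.1772
6.88/0.265 = 25.96
0.526/0.234 = 2.248
R_total = 0.65 + 0.1772 + 25.96 + 2.248 + 0.18 = 29.22 ft²·°F·h/BTU

29.2 ft²·°F·h/BTU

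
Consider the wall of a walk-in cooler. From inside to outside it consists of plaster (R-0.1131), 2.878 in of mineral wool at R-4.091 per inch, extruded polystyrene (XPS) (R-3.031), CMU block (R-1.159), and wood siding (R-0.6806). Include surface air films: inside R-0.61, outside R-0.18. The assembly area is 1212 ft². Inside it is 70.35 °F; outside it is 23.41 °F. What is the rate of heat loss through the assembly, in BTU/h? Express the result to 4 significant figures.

3242 BTU/h

2.878 × 4.091 = 11.774
R_total = 0.61 + 0.1131 + 11.774 + 3.031 + 1.159 + 0.6806 + 0.18 = 17.548 ft²·°F·h/BTU
Q = A·ΔT/R = 1212 × (70.35 − 23.41) / 17.548 = 3242.1 BTU/h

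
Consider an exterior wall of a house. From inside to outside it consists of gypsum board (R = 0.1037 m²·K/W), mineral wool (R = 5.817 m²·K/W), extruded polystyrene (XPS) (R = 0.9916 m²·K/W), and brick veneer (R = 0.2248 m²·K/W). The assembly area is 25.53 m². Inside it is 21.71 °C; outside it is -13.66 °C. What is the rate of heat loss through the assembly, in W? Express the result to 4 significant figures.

126.5 W

R_total = 0.1037 + 5.817 + 0.9916 + 0.2248 = 7.1371 m²·K/W
Q = A·ΔT/R = 25.53 × (21.71 − (-13.66)) / 7.1371 = 126.52 W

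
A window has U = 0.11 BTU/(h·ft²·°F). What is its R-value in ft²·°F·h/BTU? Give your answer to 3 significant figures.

9.09 ft²·°F·h/BTU

R = 1/U = 1/0.11 = 9.091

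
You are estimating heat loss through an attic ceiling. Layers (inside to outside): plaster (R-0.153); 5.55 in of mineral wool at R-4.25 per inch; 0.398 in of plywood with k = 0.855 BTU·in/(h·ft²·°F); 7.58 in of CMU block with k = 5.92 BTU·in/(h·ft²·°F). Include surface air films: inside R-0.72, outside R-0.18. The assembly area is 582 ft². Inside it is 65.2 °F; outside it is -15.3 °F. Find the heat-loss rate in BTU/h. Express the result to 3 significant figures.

1780 BTU/h

5.55 × 4.25 = 23.59
0.398/0.855 = 0.4655
7.58/5.92 = 1.28
R_total = 0.72 + 0.153 + 23.59 + 0.4655 + 1.28 + 0.18 = 26.39 ft²·°F·h/BTU
Q = A·ΔT/R = 582 × (65.2 − (-15.3)) / 26.39 = 1776 BTU/h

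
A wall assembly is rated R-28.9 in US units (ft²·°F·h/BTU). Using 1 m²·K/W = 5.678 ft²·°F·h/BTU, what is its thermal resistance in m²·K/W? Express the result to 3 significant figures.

R_SI = 28.9/5.678 = 5.09

5.09 m²·K/W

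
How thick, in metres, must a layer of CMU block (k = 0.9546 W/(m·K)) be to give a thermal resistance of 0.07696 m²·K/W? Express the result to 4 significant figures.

L = R·k = 0.07696 × 0.9546 = 0.073466 m

0.07347 m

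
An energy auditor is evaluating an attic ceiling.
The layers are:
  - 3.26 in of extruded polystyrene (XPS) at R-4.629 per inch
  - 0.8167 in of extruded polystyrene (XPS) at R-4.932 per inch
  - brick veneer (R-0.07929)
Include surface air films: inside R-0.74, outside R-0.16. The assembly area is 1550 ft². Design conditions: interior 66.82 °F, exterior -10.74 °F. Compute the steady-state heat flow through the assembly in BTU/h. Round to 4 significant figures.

3.26 × 4.629 = 15.091
0.8167 × 4.932 = 4.028
R_total = 0.74 + 15.091 + 4.028 + 0.07929 + 0.16 = 20.098 ft²·°F·h/BTU
Q = A·ΔT/R = 1550 × (66.82 − (-10.74)) / 20.098 = 5981.7 BTU/h

5982 BTU/h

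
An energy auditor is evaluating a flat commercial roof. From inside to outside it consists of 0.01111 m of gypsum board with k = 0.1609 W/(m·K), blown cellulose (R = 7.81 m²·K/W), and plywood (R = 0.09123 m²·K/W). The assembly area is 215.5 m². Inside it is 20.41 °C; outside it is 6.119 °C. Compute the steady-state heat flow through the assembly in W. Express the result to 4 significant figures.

386.4 W

0.01111/0.1609 = 0.069049
R_total = 0.069049 + 7.81 + 0.09123 = 7.9703 m²·K/W
Q = A·ΔT/R = 215.5 × (20.41 − 6.119) / 7.9703 = 386.4 W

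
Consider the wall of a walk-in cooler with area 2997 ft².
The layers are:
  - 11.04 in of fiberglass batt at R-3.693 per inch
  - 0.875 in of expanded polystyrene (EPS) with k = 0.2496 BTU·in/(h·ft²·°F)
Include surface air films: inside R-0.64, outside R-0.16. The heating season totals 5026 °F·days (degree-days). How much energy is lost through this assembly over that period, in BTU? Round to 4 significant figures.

8020000 BTU

11.04 × 3.693 = 40.771
0.875/0.2496 = 3.5056
R_total = 0.64 + 40.771 + 3.5056 + 0.16 = 45.076 ft²·°F·h/BTU
E = A × HDD × 24 / R = 2997 × 5026 × 24 / 45.076 = 8020000 BTU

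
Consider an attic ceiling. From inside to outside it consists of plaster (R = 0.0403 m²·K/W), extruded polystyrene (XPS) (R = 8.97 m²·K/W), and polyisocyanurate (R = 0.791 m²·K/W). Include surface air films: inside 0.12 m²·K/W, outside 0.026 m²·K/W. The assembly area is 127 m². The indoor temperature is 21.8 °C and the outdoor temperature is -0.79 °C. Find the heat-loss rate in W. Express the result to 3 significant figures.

288 W

R_total = 0.12 + 0.0403 + 8.97 + 0.791 + 0.026 = 9.947 m²·K/W
Q = A·ΔT/R = 127 × (21.8 − (-0.79)) / 9.947 = 288.4 W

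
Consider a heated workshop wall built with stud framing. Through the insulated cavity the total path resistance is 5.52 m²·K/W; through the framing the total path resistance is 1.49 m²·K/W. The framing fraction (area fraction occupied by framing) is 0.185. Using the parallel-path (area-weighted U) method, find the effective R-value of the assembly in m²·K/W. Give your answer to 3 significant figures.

U_eff = 0.815/5.52 + 0.185/1.49 = 0.1476 + 0.1242 = 0.2718
R_eff = 1/U_eff = 3.679 m²·K/W

3.68 m²·K/W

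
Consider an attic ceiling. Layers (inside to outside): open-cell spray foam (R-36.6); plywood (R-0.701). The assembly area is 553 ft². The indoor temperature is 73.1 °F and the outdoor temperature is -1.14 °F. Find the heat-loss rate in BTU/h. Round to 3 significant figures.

R_total = 36.6 + 0.701 = 37.3 ft²·°F·h/BTU
Q = A·ΔT/R = 553 × (73.1 − (-1.14)) / 37.3 = 1101 BTU/h

1100 BTU/h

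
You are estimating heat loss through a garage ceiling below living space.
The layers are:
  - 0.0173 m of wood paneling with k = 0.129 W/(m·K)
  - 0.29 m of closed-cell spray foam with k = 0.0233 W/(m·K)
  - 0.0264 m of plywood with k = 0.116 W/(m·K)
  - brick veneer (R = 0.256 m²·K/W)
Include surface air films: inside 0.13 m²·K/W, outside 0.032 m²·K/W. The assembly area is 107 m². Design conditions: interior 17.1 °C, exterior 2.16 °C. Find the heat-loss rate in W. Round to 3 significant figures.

121 W

0.0173/0.129 = 0.1341
0.29/0.0233 = 12.45
0.0264/0.116 = 0.2276
R_total = 0.13 + 0.1341 + 12.45 + 0.2276 + 0.256 + 0.032 = 13.23 m²·K/W
Q = A·ΔT/R = 107 × (17.1 − 2.16) / 13.23 = 120.9 W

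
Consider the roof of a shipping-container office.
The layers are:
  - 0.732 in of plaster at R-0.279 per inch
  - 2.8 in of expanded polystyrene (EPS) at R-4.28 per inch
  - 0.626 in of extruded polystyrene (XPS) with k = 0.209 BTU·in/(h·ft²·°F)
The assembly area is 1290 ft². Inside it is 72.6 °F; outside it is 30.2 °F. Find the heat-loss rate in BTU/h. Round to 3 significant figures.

0.732 × 0.279 = 0.2042
2.8 × 4.28 = 11.98
0.626/0.209 = 2.995
R_total = 0.2042 + 11.98 + 2.995 = 15.18 ft²·°F·h/BTU
Q = A·ΔT/R = 1290 × (72.6 − 30.2) / 15.18 = 3602 BTU/h

3600 BTU/h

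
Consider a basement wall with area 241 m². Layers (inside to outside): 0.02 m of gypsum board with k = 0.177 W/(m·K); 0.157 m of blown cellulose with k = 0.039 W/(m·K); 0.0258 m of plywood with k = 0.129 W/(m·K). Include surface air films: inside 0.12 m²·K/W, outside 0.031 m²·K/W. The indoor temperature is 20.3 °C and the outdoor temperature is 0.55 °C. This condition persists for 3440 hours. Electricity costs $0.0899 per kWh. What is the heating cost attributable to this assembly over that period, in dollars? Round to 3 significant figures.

328 dollars

0.02/0.177 = 0.113
0.157/0.039 = 4.026
0.0258/0.129 = 0.2
R_total = 0.12 + 0.113 + 4.026 + 0.2 + 0.031 = 4.49 m²·K/W
Q = 241 × (20.3 − 0.55) / 4.49 = 1060 W
E = 1060 W × 3440 h / 1000 = 3647 kWh
Cost = 3647 × 0.0899 = $327.9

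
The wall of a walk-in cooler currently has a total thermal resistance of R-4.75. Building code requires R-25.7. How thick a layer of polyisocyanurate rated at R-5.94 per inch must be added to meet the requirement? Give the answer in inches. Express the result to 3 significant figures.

3.53 in

ΔR = 25.7 − 4.75 = 20.95 ft²·°F·h/BTU
L = ΔR / (R/in) = 20.95/5.94 = 3.527 in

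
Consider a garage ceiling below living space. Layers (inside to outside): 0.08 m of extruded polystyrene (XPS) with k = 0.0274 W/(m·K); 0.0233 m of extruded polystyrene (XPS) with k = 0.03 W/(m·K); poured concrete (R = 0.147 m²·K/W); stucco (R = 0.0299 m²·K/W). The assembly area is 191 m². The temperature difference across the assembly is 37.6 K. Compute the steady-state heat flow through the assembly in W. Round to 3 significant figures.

0.08/0.0274 = 2.92
0.0233/0.03 = 0.7767
R_total = 2.92 + 0.7767 + 0.147 + 0.0299 = 3.873 m²·K/W
Q = A·ΔT/R = 191 × 37.6 / 3.873 = 1854 W

1850 W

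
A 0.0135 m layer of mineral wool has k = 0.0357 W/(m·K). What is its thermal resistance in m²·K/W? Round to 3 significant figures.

R = L/k = 0.0135/0.0357 = 0.3782 m²·K/W

0.378 m²·K/W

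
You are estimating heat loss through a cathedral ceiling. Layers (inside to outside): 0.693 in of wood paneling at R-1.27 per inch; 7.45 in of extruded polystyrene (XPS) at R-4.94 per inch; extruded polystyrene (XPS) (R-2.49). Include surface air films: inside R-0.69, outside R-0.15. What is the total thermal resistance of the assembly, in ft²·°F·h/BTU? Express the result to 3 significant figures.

0.693 × 1.27 = 0.8801
7.45 × 4.94 = 36.8
R_total = 0.69 + 0.8801 + 36.8 + 2.49 + 0.15 = 41.01 ft²·°F·h/BTU

41.0 ft²·°F·h/BTU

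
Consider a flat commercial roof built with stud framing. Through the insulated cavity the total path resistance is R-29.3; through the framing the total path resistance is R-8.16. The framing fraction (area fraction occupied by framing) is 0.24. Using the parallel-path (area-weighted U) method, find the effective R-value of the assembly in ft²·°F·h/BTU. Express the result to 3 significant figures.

18.1 ft²·°F·h/BTU

U_eff = 0.76/29.3 + 0.24/8.16 = 0.02594 + 0.02941 = 0.05535
R_eff = 1/U_eff = 18.07 ft²·°F·h/BTU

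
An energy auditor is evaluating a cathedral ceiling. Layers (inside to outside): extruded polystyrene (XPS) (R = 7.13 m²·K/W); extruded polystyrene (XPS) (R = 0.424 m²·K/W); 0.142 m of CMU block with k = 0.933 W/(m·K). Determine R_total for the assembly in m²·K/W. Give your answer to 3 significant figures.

0.142/0.933 = 0.1522
R_total = 7.13 + 0.424 + 0.1522 = 7.706 m²·K/W

7.71 m²·K/W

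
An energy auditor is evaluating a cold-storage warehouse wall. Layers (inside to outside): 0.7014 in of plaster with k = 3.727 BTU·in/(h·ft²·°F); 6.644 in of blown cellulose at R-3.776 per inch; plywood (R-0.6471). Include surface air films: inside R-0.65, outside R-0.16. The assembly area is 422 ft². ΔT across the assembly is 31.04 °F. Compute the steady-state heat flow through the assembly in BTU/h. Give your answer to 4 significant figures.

0.7014/3.727 = 0.18819
6.644 × 3.776 = 25.088
R_total = 0.65 + 0.18819 + 25.088 + 0.6471 + 0.16 = 26.733 ft²·°F·h/BTU
Q = A·ΔT/R = 422 × 31.04 / 26.733 = 489.99 BTU/h

490.0 BTU/h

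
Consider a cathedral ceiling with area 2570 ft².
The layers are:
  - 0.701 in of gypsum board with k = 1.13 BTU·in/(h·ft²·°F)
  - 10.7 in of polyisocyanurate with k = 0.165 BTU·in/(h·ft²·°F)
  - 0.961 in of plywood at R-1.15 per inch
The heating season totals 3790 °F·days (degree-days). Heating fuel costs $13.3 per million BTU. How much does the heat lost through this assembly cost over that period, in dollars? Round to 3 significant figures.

46.7 dollars

0.701/1.13 = 0.6204
10.7/0.165 = 64.85
0.961 × 1.15 = 1.105
R_total = 0.6204 + 64.85 + 1.105 = 66.57 ft²·°F·h/BTU
E = A × HDD × 24 / R = 2570 × 3790 × 24 / 66.57 = 3511000 BTU
Cost = 3511000/10⁶ × 13.3 = $46.7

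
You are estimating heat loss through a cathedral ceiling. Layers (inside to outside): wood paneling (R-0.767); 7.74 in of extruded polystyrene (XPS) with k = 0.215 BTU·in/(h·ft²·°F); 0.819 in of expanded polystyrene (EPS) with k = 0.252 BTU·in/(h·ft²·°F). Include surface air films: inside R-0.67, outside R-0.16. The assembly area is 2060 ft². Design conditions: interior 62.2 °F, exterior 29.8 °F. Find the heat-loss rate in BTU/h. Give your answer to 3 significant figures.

1630 BTU/h

7.74/0.215 = 36
0.819/0.252 = 3.25
R_total = 0.67 + 0.767 + 36 + 3.25 + 0.16 = 40.85 ft²·°F·h/BTU
Q = A·ΔT/R = 2060 × (62.2 − 29.8) / 40.85 = 1634 BTU/h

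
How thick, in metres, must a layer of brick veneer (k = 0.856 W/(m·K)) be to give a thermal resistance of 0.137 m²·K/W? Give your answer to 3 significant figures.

0.117 m

L = R·k = 0.137 × 0.856 = 0.1173 m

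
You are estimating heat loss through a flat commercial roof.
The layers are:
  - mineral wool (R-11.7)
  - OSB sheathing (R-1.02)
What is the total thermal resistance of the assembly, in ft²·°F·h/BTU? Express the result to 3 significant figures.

R_total = 11.7 + 1.02 = 12.72 ft²·°F·h/BTU

12.7 ft²·°F·h/BTU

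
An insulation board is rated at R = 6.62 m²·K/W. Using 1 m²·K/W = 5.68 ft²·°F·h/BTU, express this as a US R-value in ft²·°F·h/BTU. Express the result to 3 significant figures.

R_US = 6.62 × 5.68 = 37.6

37.6 ft²·°F·h/BTU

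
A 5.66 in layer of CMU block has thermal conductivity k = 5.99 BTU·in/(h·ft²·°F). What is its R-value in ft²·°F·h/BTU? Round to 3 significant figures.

0.945 ft²·°F·h/BTU

R = L/k = 5.66/5.99 = 0.9449 ft²·°F·h/BTU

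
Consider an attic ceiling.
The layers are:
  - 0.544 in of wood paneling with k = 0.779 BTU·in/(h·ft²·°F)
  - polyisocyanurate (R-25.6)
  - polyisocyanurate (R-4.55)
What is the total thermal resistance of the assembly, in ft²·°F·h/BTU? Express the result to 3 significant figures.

30.8 ft²·°F·h/BTU

0.544/0.779 = 0.6983
R_total = 0.6983 + 25.6 + 4.55 = 30.85 ft²·°F·h/BTU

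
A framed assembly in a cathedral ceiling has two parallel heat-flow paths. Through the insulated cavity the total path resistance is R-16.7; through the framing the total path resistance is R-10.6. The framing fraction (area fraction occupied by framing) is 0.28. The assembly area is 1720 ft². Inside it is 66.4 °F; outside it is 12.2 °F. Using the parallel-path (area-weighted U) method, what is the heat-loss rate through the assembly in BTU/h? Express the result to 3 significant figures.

6480 BTU/h

U_eff = 0.72/16.7 + 0.28/10.6 = 0.04311 + 0.02642 = 0.06953
R_eff = 1/U_eff = 14.38 ft²·°F·h/BTU
Q = 1720 × (66.4 − 12.2) / 14.38 = 6482 BTU/h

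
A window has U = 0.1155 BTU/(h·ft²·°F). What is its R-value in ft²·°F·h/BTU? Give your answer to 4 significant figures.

R = 1/U = 1/0.1155 = 8.658

8.658 ft²·°F·h/BTU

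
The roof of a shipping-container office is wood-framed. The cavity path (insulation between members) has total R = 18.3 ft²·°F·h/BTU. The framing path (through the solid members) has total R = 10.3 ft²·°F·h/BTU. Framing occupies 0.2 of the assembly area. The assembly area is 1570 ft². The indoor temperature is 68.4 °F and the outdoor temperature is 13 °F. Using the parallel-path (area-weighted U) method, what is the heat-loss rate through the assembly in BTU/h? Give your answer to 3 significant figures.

5490 BTU/h

U_eff = 0.8/18.3 + 0.2/10.3 = 0.04372 + 0.01942 = 0.06313
R_eff = 1/U_eff = 15.84 ft²·°F·h/BTU
Q = 1570 × (68.4 − 13) / 15.84 = 5491 BTU/h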